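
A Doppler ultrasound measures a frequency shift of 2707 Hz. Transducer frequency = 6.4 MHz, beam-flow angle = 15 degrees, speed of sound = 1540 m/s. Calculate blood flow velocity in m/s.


v = fd * c / (2 * f0 * cos(theta))
v = 2707 * 1540 / (2 * 6.4000e+06 * cos(15))
v = 0.3372 m/s


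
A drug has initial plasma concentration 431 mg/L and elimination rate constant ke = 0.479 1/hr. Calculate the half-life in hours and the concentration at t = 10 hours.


t_half = ln(2) / ke = 0.693147 / 0.479 = 1.447 hr
C(t) = C0 * exp(-ke*t) = 431 * exp(-0.479*10)
C(10) = 3.583 mg/L


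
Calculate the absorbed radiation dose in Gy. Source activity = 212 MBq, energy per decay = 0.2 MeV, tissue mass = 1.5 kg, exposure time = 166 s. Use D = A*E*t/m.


A = 212 MBq = 2.1200e+08 Bq
E = 0.2 MeV = 3.204e-14 J
D = A*E*t/m = 2.1200e+08*3.204e-14*166/1.5
D = 7.5170e-04 Gy


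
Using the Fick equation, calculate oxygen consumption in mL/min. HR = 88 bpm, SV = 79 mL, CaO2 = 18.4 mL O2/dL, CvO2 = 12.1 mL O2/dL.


CO = HR*SV = 88*79/1000 = 6.952 L/min
a-v O2 diff = 18.4 - 12.1 = 6.3 mL/dL
VO2 = CO * (CaO2-CvO2) * 10 dL/L
VO2 = 6.952 * 6.3 * 10
VO2 = 438 mL/min


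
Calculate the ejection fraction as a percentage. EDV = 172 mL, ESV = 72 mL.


SV = EDV - ESV = 172 - 72 = 100 mL
EF = SV/EDV * 100 = 100/172 * 100
EF = 58.14%


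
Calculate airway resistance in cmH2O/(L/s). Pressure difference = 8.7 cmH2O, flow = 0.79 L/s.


R = dP / flow
R = 8.7 / 0.79
R = 11.01 cmH2O/(L/s)


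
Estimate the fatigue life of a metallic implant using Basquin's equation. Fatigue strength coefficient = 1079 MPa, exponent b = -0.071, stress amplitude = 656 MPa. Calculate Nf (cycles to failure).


sigma_a = sigma_f' * (2Nf)^b
2Nf = (sigma_a/sigma_f')^(1/b)
2Nf = (656/1079)^(1/-0.071)
2Nf = 1106.3943
Nf = 553.2


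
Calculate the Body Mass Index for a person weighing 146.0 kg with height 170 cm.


BMI = weight / height^2
height = 170 cm = 1.7 m
BMI = 146.0 / 1.7^2
BMI = 50.52 kg/m^2


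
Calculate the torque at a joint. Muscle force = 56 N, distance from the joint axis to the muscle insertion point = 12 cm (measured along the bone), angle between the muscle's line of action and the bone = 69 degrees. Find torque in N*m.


Torque = F * d * sin(theta)   (moment arm = d*sin(theta))
d = 12 cm = 0.12 m
Torque = 56 * 0.12 * sin(69)
Torque = 6.274 N*m


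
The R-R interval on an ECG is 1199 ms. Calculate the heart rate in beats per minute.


HR = 60 / RR_interval(s)
RR = 1199 ms = 1.199 s
HR = 60 / 1.199 = 50.04 bpm


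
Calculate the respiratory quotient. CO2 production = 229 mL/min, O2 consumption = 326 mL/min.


RQ = VCO2 / VO2
RQ = 229 / 326
RQ = 0.7025


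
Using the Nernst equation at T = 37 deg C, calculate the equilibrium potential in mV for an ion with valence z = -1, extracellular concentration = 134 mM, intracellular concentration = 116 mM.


E = (RT/(zF)) * ln(C_out/C_in)
T = 37 + 273.15 = 310.15 K
E = (8.314 * 310.15 / (-1 * 96485)) * ln(134/116)
E = -3.855 mV


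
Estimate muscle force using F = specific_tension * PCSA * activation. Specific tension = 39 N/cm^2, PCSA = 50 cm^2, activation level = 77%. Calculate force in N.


F = sigma * PCSA * activation
F = 39 * 50 * 0.77
F = 1502 N


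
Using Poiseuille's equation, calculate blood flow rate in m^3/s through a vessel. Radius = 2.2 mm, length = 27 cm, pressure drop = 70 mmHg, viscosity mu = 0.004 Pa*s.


Q = pi*r^4*dP / (8*mu*L)
r = 0.0022 m, L = 0.27 m
dP = 70 mmHg = 9332.54 Pa
Q = 7.9493e-05 m^3/s


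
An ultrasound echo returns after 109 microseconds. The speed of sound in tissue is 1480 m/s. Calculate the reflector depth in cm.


depth = c * t / 2
t = 109 us = 1.0900e-04 s
depth = 1480 * 1.0900e-04 / 2
depth = 0.08066 m = 8.066 cm


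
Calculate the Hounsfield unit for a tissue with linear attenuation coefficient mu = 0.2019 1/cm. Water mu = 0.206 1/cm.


HU = ((mu_tissue - mu_water) / mu_water) * 1000
HU = ((0.2019 - 0.206) / 0.206) * 1000
HU = -19.9


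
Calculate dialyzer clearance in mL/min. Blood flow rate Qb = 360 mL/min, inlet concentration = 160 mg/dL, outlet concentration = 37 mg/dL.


K = Qb * (Cb_in - Cb_out) / Cb_in
K = 360 * (160 - 37) / 160
K = 276.8 mL/min


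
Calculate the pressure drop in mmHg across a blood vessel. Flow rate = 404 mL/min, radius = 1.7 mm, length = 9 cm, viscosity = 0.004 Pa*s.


dP = 8*mu*L*Q / (pi*r^4)
Q = 404 mL/min = 6.73333e-06 m^3/s
dP = 739.055 Pa = 739.055 / 133.322 mmHg = 5.543 mmHg


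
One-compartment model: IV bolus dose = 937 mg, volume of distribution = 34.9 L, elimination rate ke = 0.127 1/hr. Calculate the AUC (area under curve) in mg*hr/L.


C0 = Dose/Vd = 937/34.9 = 26.8481 mg/L
AUC = C0/ke = 26.8481/0.127
AUC = 211.4 mg*hr/L


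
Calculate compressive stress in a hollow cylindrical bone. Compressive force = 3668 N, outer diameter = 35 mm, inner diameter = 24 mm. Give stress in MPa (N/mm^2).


A = pi*(r_o^2 - r_i^2)
r_o = 17.5 mm, r_i = 12 mm
A = 509.723 mm^2
sigma = F/A = 3668 / 509.723
sigma = 7.196 MPa


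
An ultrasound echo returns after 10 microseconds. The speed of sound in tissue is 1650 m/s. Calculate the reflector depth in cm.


depth = c * t / 2
t = 10 us = 1.0000e-05 s
depth = 1650 * 1.0000e-05 / 2
depth = 0.00825 m = 0.825 cm


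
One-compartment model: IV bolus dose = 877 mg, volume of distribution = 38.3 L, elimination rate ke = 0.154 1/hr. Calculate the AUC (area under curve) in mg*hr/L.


C0 = Dose/Vd = 877/38.3 = 22.8982 mg/L
AUC = C0/ke = 22.8982/0.154
AUC = 148.7 mg*hr/L


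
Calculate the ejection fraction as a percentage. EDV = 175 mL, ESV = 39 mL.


SV = EDV - ESV = 175 - 39 = 136 mL
EF = SV/EDV * 100 = 136/175 * 100
EF = 77.71%


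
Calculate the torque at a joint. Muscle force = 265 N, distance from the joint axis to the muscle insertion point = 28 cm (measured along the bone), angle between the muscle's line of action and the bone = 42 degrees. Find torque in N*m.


Torque = F * d * sin(theta)   (moment arm = d*sin(theta))
d = 28 cm = 0.28 m
Torque = 265 * 0.28 * sin(42)
Torque = 49.65 N*m


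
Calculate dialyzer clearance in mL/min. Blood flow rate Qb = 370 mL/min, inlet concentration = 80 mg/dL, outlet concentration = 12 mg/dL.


K = Qb * (Cb_in - Cb_out) / Cb_in
K = 370 * (80 - 12) / 80
K = 314.5 mL/min


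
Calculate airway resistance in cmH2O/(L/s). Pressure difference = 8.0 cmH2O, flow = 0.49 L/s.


R = dP / flow
R = 8.0 / 0.49
R = 16.33 cmH2O/(L/s)


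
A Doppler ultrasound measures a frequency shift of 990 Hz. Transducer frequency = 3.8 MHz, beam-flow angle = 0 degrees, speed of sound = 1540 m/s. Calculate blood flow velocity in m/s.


v = fd * c / (2 * f0 * cos(theta))
v = 990 * 1540 / (2 * 3.8000e+06 * cos(0))
v = 0.2006 m/s


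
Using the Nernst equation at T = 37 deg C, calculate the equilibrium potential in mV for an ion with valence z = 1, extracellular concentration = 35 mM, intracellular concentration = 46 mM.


E = (RT/(zF)) * ln(C_out/C_in)
T = 37 + 273.15 = 310.15 K
E = (8.314 * 310.15 / (1 * 96485)) * ln(35/46)
E = -7.304 mV


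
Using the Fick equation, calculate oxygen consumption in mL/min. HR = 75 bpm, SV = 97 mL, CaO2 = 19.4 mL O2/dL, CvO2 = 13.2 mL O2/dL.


CO = HR*SV = 75*97/1000 = 7.275 L/min
a-v O2 diff = 19.4 - 13.2 = 6.2 mL/dL
VO2 = CO * (CaO2-CvO2) * 10 dL/L
VO2 = 7.275 * 6.2 * 10
VO2 = 451 mL/min


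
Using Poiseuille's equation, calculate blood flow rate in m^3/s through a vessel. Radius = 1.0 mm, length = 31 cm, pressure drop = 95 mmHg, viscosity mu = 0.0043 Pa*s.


Q = pi*r^4*dP / (8*mu*L)
r = 0.001 m, L = 0.31 m
dP = 95 mmHg = 12665.59 Pa
Q = 3.7313e-06 m^3/s


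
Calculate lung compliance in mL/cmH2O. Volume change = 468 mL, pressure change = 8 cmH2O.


C = dV / dP
C = 468 / 8
C = 58.5 mL/cmH2O


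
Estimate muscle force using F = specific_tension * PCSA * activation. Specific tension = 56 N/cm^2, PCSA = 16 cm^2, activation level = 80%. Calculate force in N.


F = sigma * PCSA * activation
F = 56 * 16 * 0.8
F = 716.8 N


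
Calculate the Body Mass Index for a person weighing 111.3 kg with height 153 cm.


BMI = weight / height^2
height = 153 cm = 1.53 m
BMI = 111.3 / 1.53^2
BMI = 47.55 kg/m^2


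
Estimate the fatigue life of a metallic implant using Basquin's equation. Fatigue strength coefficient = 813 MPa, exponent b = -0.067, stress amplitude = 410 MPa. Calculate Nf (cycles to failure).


sigma_a = sigma_f' * (2Nf)^b
2Nf = (sigma_a/sigma_f')^(1/b)
2Nf = (410/813)^(1/-0.067)
2Nf = 27378.728
Nf = 1.369e+04


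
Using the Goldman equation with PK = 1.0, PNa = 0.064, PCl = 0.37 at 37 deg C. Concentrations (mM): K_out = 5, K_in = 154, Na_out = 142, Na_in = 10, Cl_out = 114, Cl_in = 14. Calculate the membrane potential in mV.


Vm = (RT/F)*ln((PK*Ko + PNa*Nao + PCl*Cli)/(PK*Ki + PNa*Nai + PCl*Clo))
Numer = 19.268, Denom = 196.82
Vm = -62.11 mV


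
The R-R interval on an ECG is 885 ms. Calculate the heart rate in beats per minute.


HR = 60 / RR_interval(s)
RR = 885 ms = 0.885 s
HR = 60 / 0.885 = 67.8 bpm


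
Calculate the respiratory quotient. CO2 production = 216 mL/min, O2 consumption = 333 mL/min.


RQ = VCO2 / VO2
RQ = 216 / 333
RQ = 0.6486


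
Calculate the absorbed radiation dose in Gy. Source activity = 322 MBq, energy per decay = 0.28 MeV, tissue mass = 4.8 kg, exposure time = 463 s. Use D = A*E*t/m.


A = 322 MBq = 3.2200e+08 Bq
E = 0.28 MeV = 4.4856e-14 J
D = A*E*t/m = 3.2200e+08*4.4856e-14*463/4.8
D = 0.001393 Gy


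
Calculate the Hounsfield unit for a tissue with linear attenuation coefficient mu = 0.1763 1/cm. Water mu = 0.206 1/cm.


HU = ((mu_tissue - mu_water) / mu_water) * 1000
HU = ((0.1763 - 0.206) / 0.206) * 1000
HU = -144.2


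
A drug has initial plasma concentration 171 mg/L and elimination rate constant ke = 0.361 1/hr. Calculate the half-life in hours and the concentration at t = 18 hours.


t_half = ln(2) / ke = 0.693147 / 0.361 = 1.92 hr
C(t) = C0 * exp(-ke*t) = 171 * exp(-0.361*18)
C(18) = 0.2576 mg/L


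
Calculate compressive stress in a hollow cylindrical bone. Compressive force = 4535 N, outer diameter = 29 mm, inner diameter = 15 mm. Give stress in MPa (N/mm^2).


A = pi*(r_o^2 - r_i^2)
r_o = 14.5 mm, r_i = 7.5 mm
A = 483.805 mm^2
sigma = F/A = 4535 / 483.805
sigma = 9.374 MPa


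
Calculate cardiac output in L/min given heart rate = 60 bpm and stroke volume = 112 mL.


CO = HR * SV
CO = 60 * 112 / 1000
CO = 6.72 L/min


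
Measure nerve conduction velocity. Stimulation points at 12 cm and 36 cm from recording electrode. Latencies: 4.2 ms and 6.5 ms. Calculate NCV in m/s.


Distance = (36 - 12) / 100 = 0.24 m
dt = (6.5 - 4.2) / 1000 = 0.0023 s
NCV = dist / dt = 104.3 m/s


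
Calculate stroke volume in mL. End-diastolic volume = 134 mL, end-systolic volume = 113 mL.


SV = EDV - ESV
SV = 134 - 113
SV = 21 mL


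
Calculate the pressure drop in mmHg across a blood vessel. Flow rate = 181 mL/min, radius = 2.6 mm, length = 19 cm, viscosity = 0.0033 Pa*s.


dP = 8*mu*L*Q / (pi*r^4)
Q = 181 mL/min = 3.01667e-06 m^3/s
dP = 105.4 Pa = 105.4 / 133.322 mmHg = 0.7906 mmHg


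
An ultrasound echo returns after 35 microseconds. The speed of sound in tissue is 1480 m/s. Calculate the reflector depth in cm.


depth = c * t / 2
t = 35 us = 3.5000e-05 s
depth = 1480 * 3.5000e-05 / 2
depth = 0.0259 m = 2.59 cm


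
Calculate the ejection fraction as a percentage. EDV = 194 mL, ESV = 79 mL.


SV = EDV - ESV = 194 - 79 = 115 mL
EF = SV/EDV * 100 = 115/194 * 100
EF = 59.28%


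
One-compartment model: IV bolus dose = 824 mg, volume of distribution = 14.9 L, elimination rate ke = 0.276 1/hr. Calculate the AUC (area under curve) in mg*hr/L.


C0 = Dose/Vd = 824/14.9 = 55.302 mg/L
AUC = C0/ke = 55.302/0.276
AUC = 200.4 mg*hr/L


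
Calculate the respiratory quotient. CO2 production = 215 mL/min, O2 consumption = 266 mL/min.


RQ = VCO2 / VO2
RQ = 215 / 266
RQ = 0.8083


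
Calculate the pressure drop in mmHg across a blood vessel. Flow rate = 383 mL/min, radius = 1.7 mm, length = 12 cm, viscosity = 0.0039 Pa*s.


dP = 8*mu*L*Q / (pi*r^4)
Q = 383 mL/min = 6.38333e-06 m^3/s
dP = 910.831 Pa = 910.831 / 133.322 mmHg = 6.832 mmHg


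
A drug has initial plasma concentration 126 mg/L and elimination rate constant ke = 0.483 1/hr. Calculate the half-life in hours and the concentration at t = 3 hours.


t_half = ln(2) / ke = 0.693147 / 0.483 = 1.435 hr
C(t) = C0 * exp(-ke*t) = 126 * exp(-0.483*3)
C(3) = 29.59 mg/L


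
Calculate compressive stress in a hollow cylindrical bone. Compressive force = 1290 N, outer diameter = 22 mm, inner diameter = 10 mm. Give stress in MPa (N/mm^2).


A = pi*(r_o^2 - r_i^2)
r_o = 11 mm, r_i = 5 mm
A = 301.593 mm^2
sigma = F/A = 1290 / 301.593
sigma = 4.277 MPa


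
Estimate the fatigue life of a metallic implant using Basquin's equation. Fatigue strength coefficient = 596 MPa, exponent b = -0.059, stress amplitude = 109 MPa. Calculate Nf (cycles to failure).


sigma_a = sigma_f' * (2Nf)^b
2Nf = (sigma_a/sigma_f')^(1/b)
2Nf = (109/596)^(1/-0.059)
2Nf = 3.2019879e+12
Nf = 1.6010e+12


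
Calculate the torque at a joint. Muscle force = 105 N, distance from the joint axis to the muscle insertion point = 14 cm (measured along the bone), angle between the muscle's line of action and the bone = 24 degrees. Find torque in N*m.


Torque = F * d * sin(theta)   (moment arm = d*sin(theta))
d = 14 cm = 0.14 m
Torque = 105 * 0.14 * sin(24)
Torque = 5.979 N*m


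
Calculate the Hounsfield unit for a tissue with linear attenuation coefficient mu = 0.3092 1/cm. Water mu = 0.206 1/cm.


HU = ((mu_tissue - mu_water) / mu_water) * 1000
HU = ((0.3092 - 0.206) / 0.206) * 1000
HU = 501


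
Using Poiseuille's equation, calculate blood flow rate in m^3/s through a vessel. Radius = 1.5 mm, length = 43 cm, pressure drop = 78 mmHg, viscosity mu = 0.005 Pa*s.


Q = pi*r^4*dP / (8*mu*L)
r = 0.0015 m, L = 0.43 m
dP = 78 mmHg = 10399.116 Pa
Q = 9.6157e-06 m^3/s


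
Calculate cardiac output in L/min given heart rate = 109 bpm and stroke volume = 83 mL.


CO = HR * SV
CO = 109 * 83 / 1000
CO = 9.047 L/min


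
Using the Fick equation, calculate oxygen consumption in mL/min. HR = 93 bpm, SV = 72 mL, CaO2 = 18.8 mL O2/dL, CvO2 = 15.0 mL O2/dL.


CO = HR*SV = 93*72/1000 = 6.696 L/min
a-v O2 diff = 18.8 - 15.0 = 3.8 mL/dL
VO2 = CO * (CaO2-CvO2) * 10 dL/L
VO2 = 6.696 * 3.8 * 10
VO2 = 254.4 mL/min


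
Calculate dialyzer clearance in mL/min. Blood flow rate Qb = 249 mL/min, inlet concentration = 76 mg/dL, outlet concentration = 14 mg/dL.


K = Qb * (Cb_in - Cb_out) / Cb_in
K = 249 * (76 - 14) / 76
K = 203.1 mL/min


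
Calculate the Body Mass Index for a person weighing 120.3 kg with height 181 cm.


BMI = weight / height^2
height = 181 cm = 1.81 m
BMI = 120.3 / 1.81^2
BMI = 36.72 kg/m^2


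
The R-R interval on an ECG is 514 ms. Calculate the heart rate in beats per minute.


HR = 60 / RR_interval(s)
RR = 514 ms = 0.514 s
HR = 60 / 0.514 = 116.7 bpm


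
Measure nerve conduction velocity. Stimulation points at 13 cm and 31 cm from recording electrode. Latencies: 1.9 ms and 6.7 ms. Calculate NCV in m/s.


Distance = (31 - 13) / 100 = 0.18 m
dt = (6.7 - 1.9) / 1000 = 0.0048 s
NCV = dist / dt = 37.5 m/s


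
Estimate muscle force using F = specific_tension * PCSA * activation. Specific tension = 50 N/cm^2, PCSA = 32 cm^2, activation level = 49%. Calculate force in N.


F = sigma * PCSA * activation
F = 50 * 32 * 0.49
F = 784 N


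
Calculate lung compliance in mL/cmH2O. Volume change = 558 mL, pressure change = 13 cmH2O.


C = dV / dP
C = 558 / 13
C = 42.92 mL/cmH2O


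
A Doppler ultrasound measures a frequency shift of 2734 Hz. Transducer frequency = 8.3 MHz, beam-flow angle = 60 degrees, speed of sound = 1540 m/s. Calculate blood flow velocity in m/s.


v = fd * c / (2 * f0 * cos(theta))
v = 2734 * 1540 / (2 * 8.3000e+06 * cos(60))
v = 0.5073 m/s


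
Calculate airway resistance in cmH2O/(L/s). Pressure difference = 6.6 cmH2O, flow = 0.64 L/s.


R = dP / flow
R = 6.6 / 0.64
R = 10.31 cmH2O/(L/s)


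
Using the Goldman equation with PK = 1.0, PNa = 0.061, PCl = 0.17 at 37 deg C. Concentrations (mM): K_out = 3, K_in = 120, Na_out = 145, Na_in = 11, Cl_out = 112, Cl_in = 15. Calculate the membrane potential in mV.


Vm = (RT/F)*ln((PK*Ko + PNa*Nao + PCl*Cli)/(PK*Ki + PNa*Nai + PCl*Clo))
Numer = 14.395, Denom = 139.711
Vm = -60.74 mV


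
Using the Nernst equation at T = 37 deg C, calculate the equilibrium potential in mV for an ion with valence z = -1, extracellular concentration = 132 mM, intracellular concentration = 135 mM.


E = (RT/(zF)) * ln(C_out/C_in)
T = 37 + 273.15 = 310.15 K
E = (8.314 * 310.15 / (-1 * 96485)) * ln(132/135)
E = 0.6006 mV


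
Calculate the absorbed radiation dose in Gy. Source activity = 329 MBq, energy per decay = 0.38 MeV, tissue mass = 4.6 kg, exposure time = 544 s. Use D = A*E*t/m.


A = 329 MBq = 3.2900e+08 Bq
E = 0.38 MeV = 6.0876e-14 J
D = A*E*t/m = 3.2900e+08*6.0876e-14*544/4.6
D = 0.002369 Gy


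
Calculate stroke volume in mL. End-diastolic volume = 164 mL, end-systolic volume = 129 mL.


SV = EDV - ESV
SV = 164 - 129
SV = 35 mL


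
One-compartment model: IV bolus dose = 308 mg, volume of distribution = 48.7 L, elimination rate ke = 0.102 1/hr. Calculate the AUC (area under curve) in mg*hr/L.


C0 = Dose/Vd = 308/48.7 = 6.32444 mg/L
AUC = C0/ke = 6.32444/0.102
AUC = 62 mg*hr/L


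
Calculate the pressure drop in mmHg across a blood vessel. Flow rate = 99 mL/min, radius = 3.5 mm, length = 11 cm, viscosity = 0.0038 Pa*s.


dP = 8*mu*L*Q / (pi*r^4)
Q = 99 mL/min = 1.65e-06 m^3/s
dP = 11.7038 Pa = 11.7038 / 133.322 mmHg = 0.08779 mmHg


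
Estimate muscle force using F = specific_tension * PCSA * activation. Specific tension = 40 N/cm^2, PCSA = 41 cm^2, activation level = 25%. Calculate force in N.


F = sigma * PCSA * activation
F = 40 * 41 * 0.25
F = 410 N


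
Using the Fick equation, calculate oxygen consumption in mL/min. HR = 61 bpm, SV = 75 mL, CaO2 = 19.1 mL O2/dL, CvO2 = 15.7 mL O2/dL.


CO = HR*SV = 61*75/1000 = 4.575 L/min
a-v O2 diff = 19.1 - 15.7 = 3.4 mL/dL
VO2 = CO * (CaO2-CvO2) * 10 dL/L
VO2 = 4.575 * 3.4 * 10
VO2 = 155.6 mL/min


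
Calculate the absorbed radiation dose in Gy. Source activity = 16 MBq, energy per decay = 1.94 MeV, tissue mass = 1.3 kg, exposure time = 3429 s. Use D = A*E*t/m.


A = 16 MBq = 1.6000e+07 Bq
E = 1.94 MeV = 3.10788e-13 J
D = A*E*t/m = 1.6000e+07*3.10788e-13*3429/1.3
D = 0.01312 Gy


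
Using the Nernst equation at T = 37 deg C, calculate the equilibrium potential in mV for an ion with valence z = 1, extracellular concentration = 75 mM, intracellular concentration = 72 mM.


E = (RT/(zF)) * ln(C_out/C_in)
T = 37 + 273.15 = 310.15 K
E = (8.314 * 310.15 / (1 * 96485)) * ln(75/72)
E = 1.091 mV


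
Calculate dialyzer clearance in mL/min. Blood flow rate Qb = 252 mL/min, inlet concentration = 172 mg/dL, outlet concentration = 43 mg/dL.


K = Qb * (Cb_in - Cb_out) / Cb_in
K = 252 * (172 - 43) / 172
K = 189 mL/min


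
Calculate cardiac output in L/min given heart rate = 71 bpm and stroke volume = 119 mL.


CO = HR * SV
CO = 71 * 119 / 1000
CO = 8.449 L/min


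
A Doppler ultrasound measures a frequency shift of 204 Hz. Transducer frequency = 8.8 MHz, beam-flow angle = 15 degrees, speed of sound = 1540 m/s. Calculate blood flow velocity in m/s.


v = fd * c / (2 * f0 * cos(theta))
v = 204 * 1540 / (2 * 8.8000e+06 * cos(15))
v = 0.01848 m/s


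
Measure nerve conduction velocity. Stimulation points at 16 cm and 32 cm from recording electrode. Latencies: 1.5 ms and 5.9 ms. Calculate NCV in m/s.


Distance = (32 - 16) / 100 = 0.16 m
dt = (5.9 - 1.5) / 1000 = 0.0044 s
NCV = dist / dt = 36.36 m/s


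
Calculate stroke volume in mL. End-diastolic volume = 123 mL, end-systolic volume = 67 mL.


SV = EDV - ESV
SV = 123 - 67
SV = 56 mL


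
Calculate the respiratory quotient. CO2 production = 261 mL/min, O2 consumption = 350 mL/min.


RQ = VCO2 / VO2
RQ = 261 / 350
RQ = 0.7457


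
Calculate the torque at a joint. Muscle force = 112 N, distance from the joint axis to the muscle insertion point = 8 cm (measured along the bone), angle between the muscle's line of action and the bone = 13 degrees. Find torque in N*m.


Torque = F * d * sin(theta)   (moment arm = d*sin(theta))
d = 8 cm = 0.08 m
Torque = 112 * 0.08 * sin(13)
Torque = 2.016 N*m


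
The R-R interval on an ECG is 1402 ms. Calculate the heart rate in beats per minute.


HR = 60 / RR_interval(s)
RR = 1402 ms = 1.402 s
HR = 60 / 1.402 = 42.8 bpm


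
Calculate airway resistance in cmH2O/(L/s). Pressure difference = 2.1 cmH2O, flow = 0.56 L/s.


R = dP / flow
R = 2.1 / 0.56
R = 3.75 cmH2O/(L/s)


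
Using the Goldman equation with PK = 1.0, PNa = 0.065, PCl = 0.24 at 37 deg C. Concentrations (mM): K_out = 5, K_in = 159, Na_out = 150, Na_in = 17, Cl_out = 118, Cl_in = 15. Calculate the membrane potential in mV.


Vm = (RT/F)*ln((PK*Ko + PNa*Nao + PCl*Cli)/(PK*Ki + PNa*Nai + PCl*Clo))
Numer = 18.35, Denom = 188.425
Vm = -62.25 mV


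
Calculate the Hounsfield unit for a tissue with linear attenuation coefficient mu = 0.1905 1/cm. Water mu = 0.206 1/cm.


HU = ((mu_tissue - mu_water) / mu_water) * 1000
HU = ((0.1905 - 0.206) / 0.206) * 1000
HU = -75.24


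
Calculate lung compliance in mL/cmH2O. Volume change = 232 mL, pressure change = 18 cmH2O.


C = dV / dP
C = 232 / 18
C = 12.89 mL/cmH2O


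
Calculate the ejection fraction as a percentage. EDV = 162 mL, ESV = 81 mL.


SV = EDV - ESV = 162 - 81 = 81 mL
EF = SV/EDV * 100 = 81/162 * 100
EF = 50%


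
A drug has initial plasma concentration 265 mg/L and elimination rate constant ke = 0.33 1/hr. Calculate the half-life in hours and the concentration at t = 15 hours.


t_half = ln(2) / ke = 0.693147 / 0.33 = 2.1 hr
C(t) = C0 * exp(-ke*t) = 265 * exp(-0.33*15)
C(15) = 1.877 mg/L


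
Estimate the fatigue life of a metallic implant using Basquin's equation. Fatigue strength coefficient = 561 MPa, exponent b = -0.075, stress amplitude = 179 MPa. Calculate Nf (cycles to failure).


sigma_a = sigma_f' * (2Nf)^b
2Nf = (sigma_a/sigma_f')^(1/b)
2Nf = (179/561)^(1/-0.075)
2Nf = 4119056.4
Nf = 2.0595e+06


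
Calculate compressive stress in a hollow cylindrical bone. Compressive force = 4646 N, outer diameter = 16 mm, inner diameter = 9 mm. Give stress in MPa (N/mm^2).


A = pi*(r_o^2 - r_i^2)
r_o = 8 mm, r_i = 4.5 mm
A = 137.445 mm^2
sigma = F/A = 4646 / 137.445
sigma = 33.8 MPa


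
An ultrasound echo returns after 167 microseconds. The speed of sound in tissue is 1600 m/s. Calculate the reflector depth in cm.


depth = c * t / 2
t = 167 us = 1.6700e-04 s
depth = 1600 * 1.6700e-04 / 2
depth = 0.1336 m = 13.36 cm


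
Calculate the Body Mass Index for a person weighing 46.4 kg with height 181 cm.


BMI = weight / height^2
height = 181 cm = 1.81 m
BMI = 46.4 / 1.81^2
BMI = 14.16 kg/m^2


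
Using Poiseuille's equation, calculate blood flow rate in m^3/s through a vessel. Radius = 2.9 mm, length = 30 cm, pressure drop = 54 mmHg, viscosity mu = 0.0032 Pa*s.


Q = pi*r^4*dP / (8*mu*L)
r = 0.0029 m, L = 0.3 m
dP = 54 mmHg = 7199.388 Pa
Q = 2.0829e-04 m^3/s


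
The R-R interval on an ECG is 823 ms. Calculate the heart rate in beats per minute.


HR = 60 / RR_interval(s)
RR = 823 ms = 0.823 s
HR = 60 / 0.823 = 72.9 bpm


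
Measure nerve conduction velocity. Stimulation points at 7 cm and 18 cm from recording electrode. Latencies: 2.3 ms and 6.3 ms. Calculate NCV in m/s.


Distance = (18 - 7) / 100 = 0.11 m
dt = (6.3 - 2.3) / 1000 = 0.004 s
NCV = dist / dt = 27.5 m/s


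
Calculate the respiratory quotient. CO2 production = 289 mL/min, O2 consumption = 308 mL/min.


RQ = VCO2 / VO2
RQ = 289 / 308
RQ = 0.9383


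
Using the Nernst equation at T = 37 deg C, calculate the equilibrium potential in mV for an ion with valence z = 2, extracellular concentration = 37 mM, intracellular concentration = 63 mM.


E = (RT/(zF)) * ln(C_out/C_in)
T = 37 + 273.15 = 310.15 K
E = (8.314 * 310.15 / (2 * 96485)) * ln(37/63)
E = -7.112 mV


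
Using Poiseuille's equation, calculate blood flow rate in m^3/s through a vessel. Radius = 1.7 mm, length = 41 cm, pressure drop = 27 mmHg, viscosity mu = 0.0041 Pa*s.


Q = pi*r^4*dP / (8*mu*L)
r = 0.0017 m, L = 0.41 m
dP = 27 mmHg = 3599.694 Pa
Q = 7.0235e-06 m^3/s


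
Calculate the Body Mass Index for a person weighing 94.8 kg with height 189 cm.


BMI = weight / height^2
height = 189 cm = 1.89 m
BMI = 94.8 / 1.89^2
BMI = 26.54 kg/m^2


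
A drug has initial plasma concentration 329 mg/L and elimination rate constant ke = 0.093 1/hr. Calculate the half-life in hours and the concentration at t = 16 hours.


t_half = ln(2) / ke = 0.693147 / 0.093 = 7.453 hr
C(t) = C0 * exp(-ke*t) = 329 * exp(-0.093*16)
C(16) = 74.3 mg/L


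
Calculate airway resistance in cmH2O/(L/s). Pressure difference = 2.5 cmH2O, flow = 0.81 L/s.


R = dP / flow
R = 2.5 / 0.81
R = 3.086 cmH2O/(L/s)


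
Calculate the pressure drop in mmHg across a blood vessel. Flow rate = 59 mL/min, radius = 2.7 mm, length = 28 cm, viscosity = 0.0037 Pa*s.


dP = 8*mu*L*Q / (pi*r^4)
Q = 59 mL/min = 9.83333e-07 m^3/s
dP = 48.8141 Pa = 48.8141 / 133.322 mmHg = 0.3661 mmHg


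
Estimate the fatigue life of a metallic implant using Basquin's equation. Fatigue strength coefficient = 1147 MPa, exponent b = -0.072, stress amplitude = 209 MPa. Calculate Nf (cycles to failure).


sigma_a = sigma_f' * (2Nf)^b
2Nf = (sigma_a/sigma_f')^(1/b)
2Nf = (209/1147)^(1/-0.072)
2Nf = 1.8607258e+10
Nf = 9.3036e+09


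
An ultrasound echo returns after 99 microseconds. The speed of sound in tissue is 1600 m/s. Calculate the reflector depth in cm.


depth = c * t / 2
t = 99 us = 9.9000e-05 s
depth = 1600 * 9.9000e-05 / 2
depth = 0.0792 m = 7.92 cm


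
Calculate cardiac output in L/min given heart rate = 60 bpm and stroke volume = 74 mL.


CO = HR * SV
CO = 60 * 74 / 1000
CO = 4.44 L/min


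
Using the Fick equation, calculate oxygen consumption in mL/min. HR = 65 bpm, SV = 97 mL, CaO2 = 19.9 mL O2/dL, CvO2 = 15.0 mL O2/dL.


CO = HR*SV = 65*97/1000 = 6.305 L/min
a-v O2 diff = 19.9 - 15.0 = 4.9 mL/dL
VO2 = CO * (CaO2-CvO2) * 10 dL/L
VO2 = 6.305 * 4.9 * 10
VO2 = 308.9 mL/min


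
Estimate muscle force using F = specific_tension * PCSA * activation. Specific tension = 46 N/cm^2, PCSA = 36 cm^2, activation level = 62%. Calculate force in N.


F = sigma * PCSA * activation
F = 46 * 36 * 0.62
F = 1027 N


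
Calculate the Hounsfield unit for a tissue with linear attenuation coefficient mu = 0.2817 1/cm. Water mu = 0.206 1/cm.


HU = ((mu_tissue - mu_water) / mu_water) * 1000
HU = ((0.2817 - 0.206) / 0.206) * 1000
HU = 367.5


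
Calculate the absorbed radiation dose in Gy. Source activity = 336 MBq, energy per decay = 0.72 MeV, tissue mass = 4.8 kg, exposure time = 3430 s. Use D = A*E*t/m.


A = 336 MBq = 3.3600e+08 Bq
E = 0.72 MeV = 1.15344e-13 J
D = A*E*t/m = 3.3600e+08*1.15344e-13*3430/4.8
D = 0.02769 Gy


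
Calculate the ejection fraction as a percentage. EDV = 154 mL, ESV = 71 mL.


SV = EDV - ESV = 154 - 71 = 83 mL
EF = SV/EDV * 100 = 83/154 * 100
EF = 53.9%


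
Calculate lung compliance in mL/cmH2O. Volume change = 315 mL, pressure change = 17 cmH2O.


C = dV / dP
C = 315 / 17
C = 18.53 mL/cmH2O


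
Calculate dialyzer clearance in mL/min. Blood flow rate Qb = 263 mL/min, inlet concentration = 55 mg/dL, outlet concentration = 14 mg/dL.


K = Qb * (Cb_in - Cb_out) / Cb_in
K = 263 * (55 - 14) / 55
K = 196.1 mL/min


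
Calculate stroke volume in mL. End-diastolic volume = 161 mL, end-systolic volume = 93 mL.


SV = EDV - ESV
SV = 161 - 93
SV = 68 mL


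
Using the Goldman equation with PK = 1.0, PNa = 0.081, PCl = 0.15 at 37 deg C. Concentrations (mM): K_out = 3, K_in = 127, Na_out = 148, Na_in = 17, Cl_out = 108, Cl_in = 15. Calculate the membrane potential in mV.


Vm = (RT/F)*ln((PK*Ko + PNa*Nao + PCl*Cli)/(PK*Ki + PNa*Nai + PCl*Clo))
Numer = 17.238, Denom = 144.577
Vm = -56.84 mV


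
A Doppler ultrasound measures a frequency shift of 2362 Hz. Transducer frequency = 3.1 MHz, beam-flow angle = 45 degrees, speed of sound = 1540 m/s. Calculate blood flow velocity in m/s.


v = fd * c / (2 * f0 * cos(theta))
v = 2362 * 1540 / (2 * 3.1000e+06 * cos(45))
v = 0.8297 m/s


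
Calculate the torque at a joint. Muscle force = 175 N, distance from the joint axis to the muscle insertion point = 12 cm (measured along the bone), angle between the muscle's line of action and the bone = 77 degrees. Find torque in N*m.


Torque = F * d * sin(theta)   (moment arm = d*sin(theta))
d = 12 cm = 0.12 m
Torque = 175 * 0.12 * sin(77)
Torque = 20.46 N*m


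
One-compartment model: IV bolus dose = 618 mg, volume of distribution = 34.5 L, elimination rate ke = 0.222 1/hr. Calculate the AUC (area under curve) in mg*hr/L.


C0 = Dose/Vd = 618/34.5 = 17.913 mg/L
AUC = C0/ke = 17.913/0.222
AUC = 80.69 mg*hr/L


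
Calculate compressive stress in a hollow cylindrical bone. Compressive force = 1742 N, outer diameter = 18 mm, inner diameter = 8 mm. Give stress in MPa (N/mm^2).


A = pi*(r_o^2 - r_i^2)
r_o = 9 mm, r_i = 4 mm
A = 204.204 mm^2
sigma = F/A = 1742 / 204.204
sigma = 8.531 MPa


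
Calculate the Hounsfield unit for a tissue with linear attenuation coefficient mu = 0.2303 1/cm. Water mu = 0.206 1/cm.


HU = ((mu_tissue - mu_water) / mu_water) * 1000
HU = ((0.2303 - 0.206) / 0.206) * 1000
HU = 118


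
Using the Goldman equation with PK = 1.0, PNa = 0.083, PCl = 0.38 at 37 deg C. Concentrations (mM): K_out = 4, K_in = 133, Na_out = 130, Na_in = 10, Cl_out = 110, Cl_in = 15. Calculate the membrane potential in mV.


Vm = (RT/F)*ln((PK*Ko + PNa*Nao + PCl*Cli)/(PK*Ki + PNa*Nai + PCl*Clo))
Numer = 20.49, Denom = 175.63
Vm = -57.42 mV


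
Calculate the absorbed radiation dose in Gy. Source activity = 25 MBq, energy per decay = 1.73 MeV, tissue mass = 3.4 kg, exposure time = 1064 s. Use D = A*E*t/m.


A = 25 MBq = 2.5000e+07 Bq
E = 1.73 MeV = 2.77146e-13 J
D = A*E*t/m = 2.5000e+07*2.77146e-13*1064/3.4
D = 0.002168 Gy


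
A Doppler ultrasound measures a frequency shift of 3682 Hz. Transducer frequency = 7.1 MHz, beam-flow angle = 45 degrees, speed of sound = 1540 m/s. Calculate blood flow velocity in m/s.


v = fd * c / (2 * f0 * cos(theta))
v = 3682 * 1540 / (2 * 7.1000e+06 * cos(45))
v = 0.5647 m/s


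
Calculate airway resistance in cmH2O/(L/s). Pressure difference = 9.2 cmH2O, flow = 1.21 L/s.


R = dP / flow
R = 9.2 / 1.21
R = 7.603 cmH2O/(L/s)


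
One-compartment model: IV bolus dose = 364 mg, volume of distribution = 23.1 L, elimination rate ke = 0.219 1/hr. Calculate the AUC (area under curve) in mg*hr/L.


C0 = Dose/Vd = 364/23.1 = 15.7576 mg/L
AUC = C0/ke = 15.7576/0.219
AUC = 71.95 mg*hr/L


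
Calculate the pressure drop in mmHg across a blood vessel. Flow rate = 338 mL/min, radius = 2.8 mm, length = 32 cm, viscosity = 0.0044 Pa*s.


dP = 8*mu*L*Q / (pi*r^4)
Q = 338 mL/min = 5.63333e-06 m^3/s
dP = 328.606 Pa = 328.606 / 133.322 mmHg = 2.465 mmHg


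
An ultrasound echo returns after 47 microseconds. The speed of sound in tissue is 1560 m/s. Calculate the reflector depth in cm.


depth = c * t / 2
t = 47 us = 4.7000e-05 s
depth = 1560 * 4.7000e-05 / 2
depth = 0.03666 m = 3.666 cm


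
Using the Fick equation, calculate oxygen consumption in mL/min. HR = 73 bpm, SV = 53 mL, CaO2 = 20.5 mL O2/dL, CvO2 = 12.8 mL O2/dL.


CO = HR*SV = 73*53/1000 = 3.869 L/min
a-v O2 diff = 20.5 - 12.8 = 7.7 mL/dL
VO2 = CO * (CaO2-CvO2) * 10 dL/L
VO2 = 3.869 * 7.7 * 10
VO2 = 297.9 mL/min


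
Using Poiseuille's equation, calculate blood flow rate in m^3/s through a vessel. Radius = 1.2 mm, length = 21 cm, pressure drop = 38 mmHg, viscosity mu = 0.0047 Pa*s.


Q = pi*r^4*dP / (8*mu*L)
r = 0.0012 m, L = 0.21 m
dP = 38 mmHg = 5066.236 Pa
Q = 4.1798e-06 m^3/s


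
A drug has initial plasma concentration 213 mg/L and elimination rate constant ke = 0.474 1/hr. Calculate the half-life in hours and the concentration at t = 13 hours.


t_half = ln(2) / ke = 0.693147 / 0.474 = 1.462 hr
C(t) = C0 * exp(-ke*t) = 213 * exp(-0.474*13)
C(13) = 0.449 mg/L


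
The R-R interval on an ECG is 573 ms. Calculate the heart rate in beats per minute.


HR = 60 / RR_interval(s)
RR = 573 ms = 0.573 s
HR = 60 / 0.573 = 104.7 bpm


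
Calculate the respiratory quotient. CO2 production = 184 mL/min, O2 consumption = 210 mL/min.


RQ = VCO2 / VO2
RQ = 184 / 210
RQ = 0.8762


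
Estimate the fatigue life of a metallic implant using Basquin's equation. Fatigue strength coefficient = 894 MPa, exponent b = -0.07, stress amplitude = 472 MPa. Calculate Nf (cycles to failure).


sigma_a = sigma_f' * (2Nf)^b
2Nf = (sigma_a/sigma_f')^(1/b)
2Nf = (472/894)^(1/-0.07)
2Nf = 9178.953
Nf = 4589


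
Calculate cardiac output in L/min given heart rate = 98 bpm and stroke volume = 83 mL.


CO = HR * SV
CO = 98 * 83 / 1000
CO = 8.134 L/min


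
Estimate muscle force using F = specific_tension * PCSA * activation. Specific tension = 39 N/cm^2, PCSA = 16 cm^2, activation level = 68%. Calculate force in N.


F = sigma * PCSA * activation
F = 39 * 16 * 0.68
F = 424.3 N


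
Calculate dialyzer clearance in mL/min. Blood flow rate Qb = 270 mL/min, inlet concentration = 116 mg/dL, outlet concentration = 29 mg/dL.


K = Qb * (Cb_in - Cb_out) / Cb_in
K = 270 * (116 - 29) / 116
K = 202.5 mL/min


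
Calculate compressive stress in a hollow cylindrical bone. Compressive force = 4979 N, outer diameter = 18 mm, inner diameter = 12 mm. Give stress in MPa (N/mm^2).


A = pi*(r_o^2 - r_i^2)
r_o = 9 mm, r_i = 6 mm
A = 141.372 mm^2
sigma = F/A = 4979 / 141.372
sigma = 35.22 MPa


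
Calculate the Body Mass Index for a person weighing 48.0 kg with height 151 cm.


BMI = weight / height^2
height = 151 cm = 1.51 m
BMI = 48.0 / 1.51^2
BMI = 21.05 kg/m^2


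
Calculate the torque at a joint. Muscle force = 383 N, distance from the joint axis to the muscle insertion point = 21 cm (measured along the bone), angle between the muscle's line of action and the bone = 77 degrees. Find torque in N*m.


Torque = F * d * sin(theta)   (moment arm = d*sin(theta))
d = 21 cm = 0.21 m
Torque = 383 * 0.21 * sin(77)
Torque = 78.37 N*m


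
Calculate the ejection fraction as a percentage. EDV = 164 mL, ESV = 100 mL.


SV = EDV - ESV = 164 - 100 = 64 mL
EF = SV/EDV * 100 = 64/164 * 100
EF = 39.02%


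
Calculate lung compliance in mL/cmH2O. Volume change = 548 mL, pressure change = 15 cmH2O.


C = dV / dP
C = 548 / 15
C = 36.53 mL/cmH2O


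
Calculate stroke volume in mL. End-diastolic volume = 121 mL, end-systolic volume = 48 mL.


SV = EDV - ESV
SV = 121 - 48
SV = 73 mL


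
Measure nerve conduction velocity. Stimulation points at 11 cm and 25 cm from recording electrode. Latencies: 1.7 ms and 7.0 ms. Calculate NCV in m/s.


Distance = (25 - 11) / 100 = 0.14 m
dt = (7.0 - 1.7) / 1000 = 0.0053 s
NCV = dist / dt = 26.42 m/s


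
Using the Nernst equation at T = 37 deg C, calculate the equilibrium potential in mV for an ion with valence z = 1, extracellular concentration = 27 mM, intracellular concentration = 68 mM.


E = (RT/(zF)) * ln(C_out/C_in)
T = 37 + 273.15 = 310.15 K
E = (8.314 * 310.15 / (1 * 96485)) * ln(27/68)
E = -24.69 mV


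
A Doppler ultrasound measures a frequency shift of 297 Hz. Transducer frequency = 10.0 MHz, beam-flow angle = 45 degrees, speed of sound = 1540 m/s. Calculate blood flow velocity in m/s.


v = fd * c / (2 * f0 * cos(theta))
v = 297 * 1540 / (2 * 1.0000e+07 * cos(45))
v = 0.03234 m/s


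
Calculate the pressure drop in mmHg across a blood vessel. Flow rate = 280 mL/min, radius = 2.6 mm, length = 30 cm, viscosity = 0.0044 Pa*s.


dP = 8*mu*L*Q / (pi*r^4)
Q = 280 mL/min = 4.66667e-06 m^3/s
dP = 343.264 Pa = 343.264 / 133.322 mmHg = 2.575 mmHg


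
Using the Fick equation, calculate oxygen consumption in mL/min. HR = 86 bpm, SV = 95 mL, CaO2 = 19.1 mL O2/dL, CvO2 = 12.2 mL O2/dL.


CO = HR*SV = 86*95/1000 = 8.17 L/min
a-v O2 diff = 19.1 - 12.2 = 6.9 mL/dL
VO2 = CO * (CaO2-CvO2) * 10 dL/L
VO2 = 8.17 * 6.9 * 10
VO2 = 563.7 mL/min


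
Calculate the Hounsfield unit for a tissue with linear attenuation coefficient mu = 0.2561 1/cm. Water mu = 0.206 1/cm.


HU = ((mu_tissue - mu_water) / mu_water) * 1000
HU = ((0.2561 - 0.206) / 0.206) * 1000
HU = 243.2


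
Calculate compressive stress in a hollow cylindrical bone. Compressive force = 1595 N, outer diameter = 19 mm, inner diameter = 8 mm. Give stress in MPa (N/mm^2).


A = pi*(r_o^2 - r_i^2)
r_o = 9.5 mm, r_i = 4 mm
A = 233.263 mm^2
sigma = F/A = 1595 / 233.263
sigma = 6.838 MPa


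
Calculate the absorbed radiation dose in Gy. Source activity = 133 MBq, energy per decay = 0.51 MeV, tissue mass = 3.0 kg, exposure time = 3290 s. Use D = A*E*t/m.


A = 133 MBq = 1.3300e+08 Bq
E = 0.51 MeV = 8.1702e-14 J
D = A*E*t/m = 1.3300e+08*8.1702e-14*3290/3.0
D = 0.01192 Gy


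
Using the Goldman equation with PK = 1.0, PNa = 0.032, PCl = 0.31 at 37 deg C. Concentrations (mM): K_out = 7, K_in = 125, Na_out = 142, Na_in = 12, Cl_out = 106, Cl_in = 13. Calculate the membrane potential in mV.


Vm = (RT/F)*ln((PK*Ko + PNa*Nao + PCl*Cli)/(PK*Ki + PNa*Nai + PCl*Clo))
Numer = 15.574, Denom = 158.244
Vm = -61.96 mV


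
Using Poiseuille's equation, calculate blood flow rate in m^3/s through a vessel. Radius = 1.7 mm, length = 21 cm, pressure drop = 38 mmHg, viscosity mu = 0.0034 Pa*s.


Q = pi*r^4*dP / (8*mu*L)
r = 0.0017 m, L = 0.21 m
dP = 38 mmHg = 5066.236 Pa
Q = 2.3272e-05 m^3/s


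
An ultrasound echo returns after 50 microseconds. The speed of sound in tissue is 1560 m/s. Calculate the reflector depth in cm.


depth = c * t / 2
t = 50 us = 5.0000e-05 s
depth = 1560 * 5.0000e-05 / 2
depth = 0.039 m = 3.9 cm


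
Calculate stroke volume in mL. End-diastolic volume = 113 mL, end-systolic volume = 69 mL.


SV = EDV - ESV
SV = 113 - 69
SV = 44 mL


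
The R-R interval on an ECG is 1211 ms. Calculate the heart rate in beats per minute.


HR = 60 / RR_interval(s)
RR = 1211 ms = 1.211 s
HR = 60 / 1.211 = 49.55 bpm


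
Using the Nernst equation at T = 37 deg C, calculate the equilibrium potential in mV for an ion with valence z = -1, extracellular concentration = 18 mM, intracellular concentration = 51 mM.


E = (RT/(zF)) * ln(C_out/C_in)
T = 37 + 273.15 = 310.15 K
E = (8.314 * 310.15 / (-1 * 96485)) * ln(18/51)
E = 27.83 mV


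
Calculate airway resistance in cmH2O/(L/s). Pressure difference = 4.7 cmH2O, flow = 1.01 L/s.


R = dP / flow
R = 4.7 / 1.01
R = 4.653 cmH2O/(L/s)


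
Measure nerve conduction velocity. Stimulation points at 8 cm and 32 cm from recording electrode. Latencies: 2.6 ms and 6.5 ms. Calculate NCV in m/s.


Distance = (32 - 8) / 100 = 0.24 m
dt = (6.5 - 2.6) / 1000 = 0.0039 s
NCV = dist / dt = 61.54 m/s


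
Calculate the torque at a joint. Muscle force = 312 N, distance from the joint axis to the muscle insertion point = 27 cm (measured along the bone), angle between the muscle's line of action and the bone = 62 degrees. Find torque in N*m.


Torque = F * d * sin(theta)   (moment arm = d*sin(theta))
d = 27 cm = 0.27 m
Torque = 312 * 0.27 * sin(62)
Torque = 74.38 N*m


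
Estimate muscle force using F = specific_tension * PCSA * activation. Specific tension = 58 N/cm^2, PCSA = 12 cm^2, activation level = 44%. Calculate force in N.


F = sigma * PCSA * activation
F = 58 * 12 * 0.44
F = 306.2 N
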